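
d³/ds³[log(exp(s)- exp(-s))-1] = (8*exp(4*s) + 8*exp(2*s))/(exp(6*s) - 3*exp(4*s) + 3*exp(2*s) - 1)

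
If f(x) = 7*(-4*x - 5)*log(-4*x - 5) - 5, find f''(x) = -112/(4*x + 5)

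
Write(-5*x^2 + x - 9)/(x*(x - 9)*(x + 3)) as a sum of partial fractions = -19/(12*(x + 3)) - 15/(4*(x - 9)) + 1/(3*x)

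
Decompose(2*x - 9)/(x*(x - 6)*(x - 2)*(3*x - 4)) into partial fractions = -171/(112*(3*x - 4)) + 5/(16*(x - 2)) + 1/(112*(x - 6)) + 3/(16*x)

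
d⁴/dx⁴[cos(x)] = cos(x)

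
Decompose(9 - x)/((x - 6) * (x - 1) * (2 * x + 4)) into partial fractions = 11/(48*(x + 2)) - 4/(15*(x - 1)) + 3/(80*(x - 6))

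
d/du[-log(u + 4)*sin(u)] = -(u*log(u + 4)*cos(u) + 4*log(u + 4)*cos(u) + sin(u))/(u + 4)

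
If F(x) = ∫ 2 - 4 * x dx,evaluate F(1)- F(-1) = 4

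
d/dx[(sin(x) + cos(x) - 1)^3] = 3*sqrt(2)*(sqrt(2)*sin(x + pi/4) - 1)^2*cos(x + pi/4)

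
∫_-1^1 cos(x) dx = 2*sin(1)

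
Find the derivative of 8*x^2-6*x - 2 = 16*x - 6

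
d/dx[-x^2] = -2*x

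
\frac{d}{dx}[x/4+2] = 1/4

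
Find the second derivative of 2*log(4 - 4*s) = -2/(s^2 - 2*s + 1)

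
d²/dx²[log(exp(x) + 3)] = 3*exp(x)/(exp(2*x) + 6*exp(x) + 9)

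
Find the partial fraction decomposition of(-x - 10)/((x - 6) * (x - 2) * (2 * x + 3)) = -34/(105*(2*x + 3)) + 3/(7*(x - 2)) - 4/(15*(x - 6))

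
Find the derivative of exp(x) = exp(x)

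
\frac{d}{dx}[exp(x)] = exp(x)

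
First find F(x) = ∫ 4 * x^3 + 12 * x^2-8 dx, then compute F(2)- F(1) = 35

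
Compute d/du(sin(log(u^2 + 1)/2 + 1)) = u*cos(log(u^2 + 1)/2 + 1)/(u^2 + 1)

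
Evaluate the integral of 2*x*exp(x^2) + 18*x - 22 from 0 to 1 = -14 + E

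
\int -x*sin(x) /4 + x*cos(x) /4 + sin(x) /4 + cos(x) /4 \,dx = sqrt(2)*x*sin(x + pi/4)/4 + C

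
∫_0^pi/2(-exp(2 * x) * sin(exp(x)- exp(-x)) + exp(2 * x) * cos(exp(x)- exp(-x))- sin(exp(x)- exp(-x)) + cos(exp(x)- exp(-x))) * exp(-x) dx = -1 - sin(-exp(pi/2) + exp(-pi/2)) + cos(-exp(pi/2) + exp(-pi/2))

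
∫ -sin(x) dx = cos(x) + C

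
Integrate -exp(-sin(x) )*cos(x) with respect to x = exp(-sin(x)) + C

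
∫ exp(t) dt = exp(t) + C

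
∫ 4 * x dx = 2*x^2 + C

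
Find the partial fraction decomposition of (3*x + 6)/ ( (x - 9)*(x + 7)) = 15/(16*(x + 7)) + 33/(16*(x - 9))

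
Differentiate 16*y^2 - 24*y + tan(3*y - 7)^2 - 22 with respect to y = 32*y + 6*tan(3*y - 7)^3 + 6*tan(3*y - 7) - 24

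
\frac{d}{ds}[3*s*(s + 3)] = 6*s + 9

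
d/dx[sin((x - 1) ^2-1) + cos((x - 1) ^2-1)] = -2*x*sin(x*(x - 2)) + 2*x*cos(x*(x - 2)) + 2*sin(x*(x - 2)) - 2*cos(x*(x - 2))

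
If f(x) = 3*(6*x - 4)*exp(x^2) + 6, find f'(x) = 36*x^2*exp(x^2) - 24*x*exp(x^2) + 18*exp(x^2)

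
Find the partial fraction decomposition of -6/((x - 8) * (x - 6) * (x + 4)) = -1/(20*(x + 4)) + 3/(10*(x - 6)) - 1/(4*(x - 8))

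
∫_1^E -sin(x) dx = cos(E) - cos(1)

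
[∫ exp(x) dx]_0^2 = -1 + exp(2)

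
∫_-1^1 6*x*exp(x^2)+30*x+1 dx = 2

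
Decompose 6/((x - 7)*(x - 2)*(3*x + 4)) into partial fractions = 27/(125*(3*x + 4)) - 3/(25*(x - 2)) + 6/(125*(x - 7))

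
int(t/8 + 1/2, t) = t^2/16 + t/2 + C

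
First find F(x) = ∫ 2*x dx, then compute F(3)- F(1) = 8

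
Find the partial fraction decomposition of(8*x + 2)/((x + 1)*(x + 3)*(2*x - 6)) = -11/(12*(x + 3)) + 3/(8*(x + 1)) + 13/(24*(x - 3))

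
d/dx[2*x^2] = 4*x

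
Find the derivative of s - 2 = 1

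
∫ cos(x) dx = sin(x) + C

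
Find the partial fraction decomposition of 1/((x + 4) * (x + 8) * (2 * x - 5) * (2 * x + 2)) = 4/(1911*(2*x - 5)) - 1/(1176*(x + 8)) + 1/(312*(x + 4)) - 1/(294*(x + 1))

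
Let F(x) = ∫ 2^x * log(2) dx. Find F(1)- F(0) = 1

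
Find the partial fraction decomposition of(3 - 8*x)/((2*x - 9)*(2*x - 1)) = 1/(8*(2*x - 1)) - 33/(8*(2*x - 9))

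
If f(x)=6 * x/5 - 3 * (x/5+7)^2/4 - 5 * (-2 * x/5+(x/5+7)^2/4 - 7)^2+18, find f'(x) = -x^3/500 - 9*x^2/100 - 201*x/100 - 333/20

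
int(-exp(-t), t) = exp(-t) + C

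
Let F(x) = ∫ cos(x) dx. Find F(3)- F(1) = -sin(1) + sin(3)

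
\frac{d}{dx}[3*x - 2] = 3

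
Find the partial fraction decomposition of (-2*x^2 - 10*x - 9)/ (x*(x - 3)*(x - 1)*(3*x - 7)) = 1167/(56*(3*x - 7)) - 21/(8*(x - 1)) - 19/(4*(x - 3)) + 3/(7*x)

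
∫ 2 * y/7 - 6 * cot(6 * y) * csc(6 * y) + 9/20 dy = y^2/7 + 9*y/20 + csc(6*y) + C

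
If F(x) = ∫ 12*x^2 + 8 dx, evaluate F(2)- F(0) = 48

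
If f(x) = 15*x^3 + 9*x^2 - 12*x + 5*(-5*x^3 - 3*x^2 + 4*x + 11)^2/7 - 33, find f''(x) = 3750*x^4/7 + 3000*x^3/7 - 1860*x^2/7 - 3390*x/7 - 374/7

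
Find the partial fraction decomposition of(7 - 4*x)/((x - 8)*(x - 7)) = 21/(x - 7) - 25/(x - 8)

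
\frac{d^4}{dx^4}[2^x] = 2^x*log(2)^4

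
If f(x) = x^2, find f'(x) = 2*x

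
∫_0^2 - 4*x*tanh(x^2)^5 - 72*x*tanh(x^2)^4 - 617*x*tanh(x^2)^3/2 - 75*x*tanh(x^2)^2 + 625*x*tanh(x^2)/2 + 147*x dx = (tanh(4)^3/2 + 12*tanh(4)^2 + 147/2 + 625*tanh(4)/8)*tanh(4)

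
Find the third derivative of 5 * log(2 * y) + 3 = 10/y^3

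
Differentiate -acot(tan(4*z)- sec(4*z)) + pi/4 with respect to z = 2*(-2*(1 - cos(2*z))^2*tan(4*z) - 4*cos(2*z)*tan(4*z) + 3*tan(4*z) + 1)/(1 - sin(4*z))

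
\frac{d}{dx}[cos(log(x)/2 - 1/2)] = -sin((log(x) - 1)/2)/(2*x)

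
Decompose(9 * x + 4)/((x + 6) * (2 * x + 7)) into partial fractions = -11/(2*x + 7) + 10/(x + 6)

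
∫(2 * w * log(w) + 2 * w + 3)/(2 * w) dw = (2*w + 3)*log(w)/2 + C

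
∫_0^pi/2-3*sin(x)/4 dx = -3/4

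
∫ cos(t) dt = sin(t) + C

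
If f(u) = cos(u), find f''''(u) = cos(u)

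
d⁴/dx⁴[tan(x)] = 24*tan(x)^5 + 40*tan(x)^3 + 16*tan(x)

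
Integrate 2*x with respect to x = x^2 + C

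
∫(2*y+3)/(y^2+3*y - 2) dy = log(3*y^2 + 9*y - 6) + C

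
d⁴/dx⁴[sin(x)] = sin(x)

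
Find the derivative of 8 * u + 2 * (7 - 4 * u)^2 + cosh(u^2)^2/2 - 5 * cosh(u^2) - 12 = -10*u*sinh(u^2) + u*sinh(2*u^2) + 64*u - 104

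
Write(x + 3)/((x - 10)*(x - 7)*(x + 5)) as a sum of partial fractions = -1/(90*(x + 5)) - 5/(18*(x - 7)) + 13/(45*(x - 10))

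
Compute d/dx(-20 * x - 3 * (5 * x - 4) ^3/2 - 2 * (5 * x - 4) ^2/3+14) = -1125*x^2/2 + 2600*x/3 - 1060/3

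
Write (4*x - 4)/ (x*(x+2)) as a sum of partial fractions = 6/(x + 2) - 2/x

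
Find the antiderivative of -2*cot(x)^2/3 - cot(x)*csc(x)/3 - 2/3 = 2*cot(x)/3 + csc(x)/3 + C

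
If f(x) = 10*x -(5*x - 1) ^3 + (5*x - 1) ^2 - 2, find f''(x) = 200 - 750*x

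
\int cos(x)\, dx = sin(x) + C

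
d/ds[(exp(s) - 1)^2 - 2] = 2*exp(2*s) - 2*exp(s)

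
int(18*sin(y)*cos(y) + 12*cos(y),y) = (3*sin(y) + 2)^2 + C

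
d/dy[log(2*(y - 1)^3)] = 3/(y - 1)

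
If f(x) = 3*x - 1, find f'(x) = 3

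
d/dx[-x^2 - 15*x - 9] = -2*x - 15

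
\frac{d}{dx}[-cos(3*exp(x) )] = 3*exp(x)*sin(3*exp(x))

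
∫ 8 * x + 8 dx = 4*x^2 + 8*x + C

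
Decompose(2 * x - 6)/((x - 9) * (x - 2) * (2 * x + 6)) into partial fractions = -1/(10*(x + 3)) + 1/(35*(x - 2)) + 1/(14*(x - 9))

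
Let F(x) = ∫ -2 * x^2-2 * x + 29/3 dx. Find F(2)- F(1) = 2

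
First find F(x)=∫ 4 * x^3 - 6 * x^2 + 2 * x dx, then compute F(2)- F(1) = 4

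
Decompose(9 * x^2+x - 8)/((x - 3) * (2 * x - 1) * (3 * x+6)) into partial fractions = 7/(25*(2*x - 1)) + 26/(75*(x + 2)) + 76/(75*(x - 3))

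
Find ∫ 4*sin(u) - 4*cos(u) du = -4*sqrt(2)*sin(u + pi/4) + C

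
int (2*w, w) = w^2 + C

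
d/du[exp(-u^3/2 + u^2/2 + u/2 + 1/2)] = -3*u^2*exp(-u^3/2 + u^2/2 + u/2 + 1/2)/2 + u*exp(-u^3/2 + u^2/2 + u/2 + 1/2) + exp(-u^3/2 + u^2/2 + u/2 + 1/2)/2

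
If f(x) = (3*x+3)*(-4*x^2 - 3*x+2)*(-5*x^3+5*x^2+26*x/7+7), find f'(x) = 360*x^5 + 225*x^4 - 3768*x^3/7 - 621*x^2 - 1794*x/7 + 9/7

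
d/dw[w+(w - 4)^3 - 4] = 3*w^2 - 24*w + 49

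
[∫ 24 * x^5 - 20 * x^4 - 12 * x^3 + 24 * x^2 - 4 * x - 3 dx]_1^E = -3*exp(2) - 3*E + 6*exp(3) + (-exp(2) - E + 2*exp(3))^2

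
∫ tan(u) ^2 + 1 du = tan(u) + C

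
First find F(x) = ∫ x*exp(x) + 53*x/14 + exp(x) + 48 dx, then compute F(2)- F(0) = 2*exp(2) + 725/7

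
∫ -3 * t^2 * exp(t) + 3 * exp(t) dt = 3*(-t^2 + 2*t - 1)*exp(t) + C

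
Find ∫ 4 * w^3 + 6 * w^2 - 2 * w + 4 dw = w^4 + 2*w^3 - w^2 + 4*w + C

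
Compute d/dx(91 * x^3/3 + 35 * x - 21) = 91*x^2 + 35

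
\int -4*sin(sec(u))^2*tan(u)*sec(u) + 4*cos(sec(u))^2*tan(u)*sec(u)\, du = 2*sin(2/cos(u)) + C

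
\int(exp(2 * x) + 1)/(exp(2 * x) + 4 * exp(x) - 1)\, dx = log(2*sinh(x) + 4) + C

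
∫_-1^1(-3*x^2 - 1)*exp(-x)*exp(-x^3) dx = -exp(2) + exp(-2)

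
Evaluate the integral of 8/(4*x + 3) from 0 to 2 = -2*log(3) + 2*log(11)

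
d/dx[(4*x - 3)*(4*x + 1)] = 32*x - 8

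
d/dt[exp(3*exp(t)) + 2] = 3*exp(t + 3*exp(t))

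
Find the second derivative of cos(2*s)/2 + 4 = -2*cos(2*s)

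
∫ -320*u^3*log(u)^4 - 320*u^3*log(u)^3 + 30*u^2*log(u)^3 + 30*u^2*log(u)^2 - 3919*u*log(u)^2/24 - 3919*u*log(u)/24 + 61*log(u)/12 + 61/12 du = -4*u^2*log(u)^2/3 + u*log(u)/12 - 5*(16*u^2*log(u)^2 - u*log(u) + 8)^2/16 + C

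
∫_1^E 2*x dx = -1 + exp(2)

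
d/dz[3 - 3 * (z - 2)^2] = 12 - 6*z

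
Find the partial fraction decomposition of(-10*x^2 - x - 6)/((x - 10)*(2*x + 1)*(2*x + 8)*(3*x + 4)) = -303/(1360*(3*x + 4)) + 32/(735*(2*x + 1)) + 81/(784*(x + 4)) - 127/(2499*(x - 10))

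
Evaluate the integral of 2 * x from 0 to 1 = 1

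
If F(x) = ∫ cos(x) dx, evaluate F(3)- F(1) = -sin(1) + sin(3)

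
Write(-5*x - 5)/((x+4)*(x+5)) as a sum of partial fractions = -20/(x + 5) + 15/(x + 4)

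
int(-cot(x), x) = log(csc(x)) + C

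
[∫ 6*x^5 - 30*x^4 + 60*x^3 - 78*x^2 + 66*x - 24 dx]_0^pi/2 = -16 + (-3 + (-1 + pi/2)^3)^2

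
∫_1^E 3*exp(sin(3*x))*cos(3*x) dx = -exp(sin(3)) + exp(sin(3*E))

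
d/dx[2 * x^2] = 4*x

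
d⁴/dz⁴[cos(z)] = cos(z)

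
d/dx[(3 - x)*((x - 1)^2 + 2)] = -3*x^2 + 10*x - 9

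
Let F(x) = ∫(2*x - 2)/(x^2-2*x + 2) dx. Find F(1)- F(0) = -log(6) + log(3)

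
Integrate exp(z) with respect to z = exp(z) + C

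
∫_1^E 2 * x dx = -1 + exp(2)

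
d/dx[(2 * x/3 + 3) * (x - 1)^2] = 2*x^2 + 10*x/3 - 16/3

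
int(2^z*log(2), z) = 2^z + C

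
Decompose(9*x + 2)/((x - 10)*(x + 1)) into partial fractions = 7/(11*(x + 1)) + 92/(11*(x - 10))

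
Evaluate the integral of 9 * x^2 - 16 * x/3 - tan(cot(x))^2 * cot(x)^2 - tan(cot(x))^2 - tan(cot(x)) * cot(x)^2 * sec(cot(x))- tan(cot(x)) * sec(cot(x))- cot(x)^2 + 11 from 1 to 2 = -sec(cot(1)) - tan(cot(1)) + tan(cot(2)) + sec(cot(2)) + 25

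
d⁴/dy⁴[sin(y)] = sin(y)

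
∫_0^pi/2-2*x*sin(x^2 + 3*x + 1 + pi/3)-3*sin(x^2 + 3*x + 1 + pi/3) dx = sin(1 + pi/3 + pi^2/4) - cos(1 + pi/3)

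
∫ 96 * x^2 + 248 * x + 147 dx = 32*x^3 + 124*x^2 + 147*x + C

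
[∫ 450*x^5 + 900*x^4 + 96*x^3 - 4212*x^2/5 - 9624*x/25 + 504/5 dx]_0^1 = -2337/25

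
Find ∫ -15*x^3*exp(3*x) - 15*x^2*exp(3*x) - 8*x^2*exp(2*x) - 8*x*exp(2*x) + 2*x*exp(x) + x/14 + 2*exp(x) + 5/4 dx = x*(-140*x^2*exp(3*x) - 112*x*exp(2*x) + x + 56*exp(x) + 35)/28 + C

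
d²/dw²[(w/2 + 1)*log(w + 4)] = (w + 6)/(2*w^2 + 16*w + 32)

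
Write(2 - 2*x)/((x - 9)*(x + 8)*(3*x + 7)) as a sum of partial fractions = -30/(289*(3*x + 7)) + 18/(289*(x + 8)) - 8/(289*(x - 9))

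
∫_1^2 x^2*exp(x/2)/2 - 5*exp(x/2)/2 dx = -E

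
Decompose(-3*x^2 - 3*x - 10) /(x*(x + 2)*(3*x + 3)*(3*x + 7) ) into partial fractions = 87/(14*(3*x + 7)) - 8/(3*(x + 2)) + 5/(6*(x + 1)) - 5/(21*x)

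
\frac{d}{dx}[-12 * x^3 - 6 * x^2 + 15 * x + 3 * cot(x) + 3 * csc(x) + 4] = -36*x^2 - 12*x - 3*cot(x)^2 - 3*cot(x)*csc(x) + 12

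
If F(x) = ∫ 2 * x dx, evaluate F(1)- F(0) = 1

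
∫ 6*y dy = 3*y^2 + C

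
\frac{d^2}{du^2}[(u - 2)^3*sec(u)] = (-u^3 + 2*u^3/cos(u)^2 + 6*u^2*sin(u)/cos(u) + 6*u^2 - 12*u^2/cos(u)^2 - 24*u*sin(u)/cos(u) - 6*u + 24*u/cos(u)^2 + 24*sin(u)/cos(u) - 4 - 16/cos(u)^2)/cos(u)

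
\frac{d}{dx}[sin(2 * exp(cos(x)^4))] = -8*exp(cos(x)^4)*sin(x)*cos(x)^3*cos(2*exp(cos(x)^4))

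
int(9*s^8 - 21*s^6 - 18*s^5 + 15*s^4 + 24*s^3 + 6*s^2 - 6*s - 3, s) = s^9 - 3*s^7 - 3*s^6 + 3*s^5 + 6*s^4 + 2*s^3 - 3*s^2 - 3*s + C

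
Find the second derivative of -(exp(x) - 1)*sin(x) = -2*exp(x)*cos(x) - sin(x)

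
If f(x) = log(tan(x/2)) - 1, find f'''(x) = (tan(x/2)^6 + tan(x/2)^4 + tan(x/2)^2 + 1)/(4*tan(x/2)^3)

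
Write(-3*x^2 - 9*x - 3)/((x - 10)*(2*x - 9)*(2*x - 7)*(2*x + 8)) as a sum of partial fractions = -19/(52*(2*x - 7)) + 417/(748*(2*x - 9)) + 1/(476*(x + 4)) - 393/(4004*(x - 10))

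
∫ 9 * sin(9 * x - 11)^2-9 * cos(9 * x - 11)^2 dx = -sin(18*x - 22)/2 + C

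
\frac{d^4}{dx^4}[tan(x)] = 24*tan(x)^5 + 40*tan(x)^3 + 16*tan(x)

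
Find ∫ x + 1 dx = x^2/2 + x + C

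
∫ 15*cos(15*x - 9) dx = sin(15*x - 9) + C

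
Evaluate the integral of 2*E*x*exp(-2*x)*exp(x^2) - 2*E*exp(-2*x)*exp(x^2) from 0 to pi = -E + exp((-1 + pi)^2)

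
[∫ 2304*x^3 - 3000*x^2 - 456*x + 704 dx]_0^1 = 52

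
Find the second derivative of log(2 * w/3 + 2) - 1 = -1/(w^2 + 6*w + 9)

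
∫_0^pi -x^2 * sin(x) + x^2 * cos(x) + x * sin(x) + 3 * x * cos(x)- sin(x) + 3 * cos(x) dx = -pi^2 - 4 - pi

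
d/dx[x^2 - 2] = 2*x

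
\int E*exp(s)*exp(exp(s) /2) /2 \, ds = exp(exp(s)/2 + 1) + C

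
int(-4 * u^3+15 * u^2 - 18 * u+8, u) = -u^4 + 5*u^3 - 9*u^2 + 8*u + C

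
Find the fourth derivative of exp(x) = exp(x)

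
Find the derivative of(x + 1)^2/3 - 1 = 2*x/3 + 2/3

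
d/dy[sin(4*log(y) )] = 4*cos(4*log(y))/y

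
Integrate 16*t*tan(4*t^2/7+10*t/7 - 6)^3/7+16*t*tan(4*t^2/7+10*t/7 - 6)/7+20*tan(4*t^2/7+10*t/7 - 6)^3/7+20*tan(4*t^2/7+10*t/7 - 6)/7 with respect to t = tan(4*t^2/7 + 10*t/7 - 6)^2 + C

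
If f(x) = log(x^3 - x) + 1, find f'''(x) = (6*x^6 + 6*x^4 + 6*x^2 - 2)/(x^9 - 3*x^7 + 3*x^5 - x^3)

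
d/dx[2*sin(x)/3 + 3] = 2*cos(x)/3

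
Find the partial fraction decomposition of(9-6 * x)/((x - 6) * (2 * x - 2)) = -3/(10*(x - 1)) - 27/(10*(x - 6))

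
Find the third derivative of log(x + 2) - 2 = 2/(x^3 + 6*x^2 + 12*x + 8)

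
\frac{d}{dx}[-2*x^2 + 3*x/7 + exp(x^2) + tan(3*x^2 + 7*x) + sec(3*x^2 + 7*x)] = 2*x*exp(x^2) + 6*x*tan(3*x^2 + 7*x)^2 + 6*x*tan(3*x^2 + 7*x)*sec(3*x^2 + 7*x) + 2*x + 7*tan(3*x^2 + 7*x)^2 + 7*tan(3*x^2 + 7*x)*sec(3*x^2 + 7*x) + 52/7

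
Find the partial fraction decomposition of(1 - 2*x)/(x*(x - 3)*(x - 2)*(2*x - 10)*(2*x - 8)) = 1/(16*(x - 2)) - 5/(24*(x - 3)) + 7/(32*(x - 4)) - 3/(40*(x - 5)) + 1/(480*x)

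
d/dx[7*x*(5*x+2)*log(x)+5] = 70*x*log(x) + 35*x + 14*log(x) + 14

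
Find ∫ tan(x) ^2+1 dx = tan(x) + C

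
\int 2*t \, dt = t^2 + C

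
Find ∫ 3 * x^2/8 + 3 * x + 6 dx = x^3/8 + 3*x^2/2 + 6*x + C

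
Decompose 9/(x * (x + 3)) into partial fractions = -3/(x + 3) + 3/x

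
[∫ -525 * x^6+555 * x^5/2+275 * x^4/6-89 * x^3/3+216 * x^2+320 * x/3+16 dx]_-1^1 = 133/3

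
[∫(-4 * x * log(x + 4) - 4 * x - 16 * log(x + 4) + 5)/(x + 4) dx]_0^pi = (5 - 4*pi)*log(pi + 4) - 5*log(4)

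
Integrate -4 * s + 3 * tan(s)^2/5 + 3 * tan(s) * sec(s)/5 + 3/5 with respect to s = -2*s^2 + 3*tan(s)/5 + 3/(5*cos(s)) + C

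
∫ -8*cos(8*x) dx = -sin(8*x) + C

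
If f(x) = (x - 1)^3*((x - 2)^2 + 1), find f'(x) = 5*x^4 - 28*x^3 + 60*x^2 - 56*x + 19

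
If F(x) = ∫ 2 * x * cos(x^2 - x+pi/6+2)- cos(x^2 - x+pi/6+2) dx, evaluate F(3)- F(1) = -sin(pi/6 + 2) + sin(pi/6 + 8)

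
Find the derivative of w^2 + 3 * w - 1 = 2*w + 3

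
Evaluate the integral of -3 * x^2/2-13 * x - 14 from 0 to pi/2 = (pi/4 + 5)*(-3*pi/2 - pi^2/4 + 2) - 10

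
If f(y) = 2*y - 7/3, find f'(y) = 2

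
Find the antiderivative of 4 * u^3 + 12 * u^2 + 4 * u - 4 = u^4 + 4*u^3 + 2*u^2 - 4*u + C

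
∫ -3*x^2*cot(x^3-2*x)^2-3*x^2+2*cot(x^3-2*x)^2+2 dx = cot(x*(x^2 - 2)) + C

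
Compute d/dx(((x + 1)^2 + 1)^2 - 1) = 4*x^3 + 12*x^2 + 16*x + 8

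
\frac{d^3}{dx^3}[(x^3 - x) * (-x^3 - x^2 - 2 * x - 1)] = -120*x^3 - 60*x^2 - 24*x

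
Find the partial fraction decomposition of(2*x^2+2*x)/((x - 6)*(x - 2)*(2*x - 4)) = -13/(8*(x - 2)) - 3/(2*(x - 2)^2) + 21/(8*(x - 6))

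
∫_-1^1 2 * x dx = 0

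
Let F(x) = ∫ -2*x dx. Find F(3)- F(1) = -8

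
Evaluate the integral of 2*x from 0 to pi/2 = pi^2/4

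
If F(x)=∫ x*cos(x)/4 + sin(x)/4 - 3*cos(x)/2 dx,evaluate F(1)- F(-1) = -3*sin(1)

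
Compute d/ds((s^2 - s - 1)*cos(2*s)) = -2*s^2*sin(2*s) + 2*sqrt(2)*s*sin(2*s + pi/4) + 2*sin(2*s) - cos(2*s)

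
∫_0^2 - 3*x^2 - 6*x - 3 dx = -26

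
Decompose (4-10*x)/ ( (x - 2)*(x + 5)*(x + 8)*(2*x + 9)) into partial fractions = -56/(13*(2*x + 9)) - 2/(5*(x + 8)) + 18/(7*(x + 5)) - 8/(455*(x - 2))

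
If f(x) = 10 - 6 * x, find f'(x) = -6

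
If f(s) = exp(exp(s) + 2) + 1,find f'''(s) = exp(s + exp(s) + 2) + 3*exp(2*s + exp(s) + 2) + exp(3*s + exp(s) + 2)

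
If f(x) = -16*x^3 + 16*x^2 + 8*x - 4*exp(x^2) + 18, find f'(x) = -48*x^2 - 8*x*exp(x^2) + 32*x + 8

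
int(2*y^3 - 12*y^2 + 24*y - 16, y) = y^4/2 - 4*y^3 + 12*y^2 - 16*y + C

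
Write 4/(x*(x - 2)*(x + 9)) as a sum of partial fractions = 4/(99*(x + 9)) + 2/(11*(x - 2)) - 2/(9*x)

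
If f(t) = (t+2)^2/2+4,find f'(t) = t + 2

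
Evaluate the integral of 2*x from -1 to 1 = 0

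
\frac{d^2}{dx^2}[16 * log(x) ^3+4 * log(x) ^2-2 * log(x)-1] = (-48*log(x)^2 + 88*log(x) + 10)/x^2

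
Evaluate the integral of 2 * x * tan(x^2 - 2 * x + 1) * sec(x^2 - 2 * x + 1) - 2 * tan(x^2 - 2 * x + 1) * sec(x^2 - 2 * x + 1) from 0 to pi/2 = -sec(1) + sec((-1 + pi/2)^2)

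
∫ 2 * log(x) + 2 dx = 2*x*log(x) + C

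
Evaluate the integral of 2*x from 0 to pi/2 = pi^2/4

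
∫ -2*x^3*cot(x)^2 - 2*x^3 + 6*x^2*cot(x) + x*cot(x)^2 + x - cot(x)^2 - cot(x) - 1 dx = (2*x^3 - x + 1)*cot(x) + C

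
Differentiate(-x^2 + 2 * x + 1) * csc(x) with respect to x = (x^2*cos(x)/sin(x) - 2*x - 2*x*cos(x)/sin(x) + 2 - cos(x)/sin(x))/sin(x)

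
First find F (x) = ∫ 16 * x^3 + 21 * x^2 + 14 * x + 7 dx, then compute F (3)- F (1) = 572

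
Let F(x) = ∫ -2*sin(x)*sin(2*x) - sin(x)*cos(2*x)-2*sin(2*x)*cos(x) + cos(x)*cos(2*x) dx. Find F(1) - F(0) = -1 + (cos(1) + sin(1))*cos(2)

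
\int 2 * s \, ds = s^2 + C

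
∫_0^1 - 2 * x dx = -1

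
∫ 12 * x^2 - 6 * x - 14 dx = 4*x^3 - 3*x^2 - 14*x + C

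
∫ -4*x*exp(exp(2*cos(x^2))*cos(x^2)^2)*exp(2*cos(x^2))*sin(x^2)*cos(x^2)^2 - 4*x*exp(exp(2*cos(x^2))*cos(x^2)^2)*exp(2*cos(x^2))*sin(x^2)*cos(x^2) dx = exp(exp(2*cos(x^2))*cos(x^2)^2) + C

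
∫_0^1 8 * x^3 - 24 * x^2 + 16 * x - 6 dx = -4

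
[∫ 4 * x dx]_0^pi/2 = pi^2/2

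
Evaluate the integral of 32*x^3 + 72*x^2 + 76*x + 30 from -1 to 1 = 108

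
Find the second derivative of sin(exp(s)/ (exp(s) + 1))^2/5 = (-exp(2*s)*sin(2*exp(s)/(exp(s) + 1)) + 2*exp(s)*cos(2*exp(s)/(exp(s) + 1)) + sin(2*exp(s)/(exp(s) + 1)))*exp(s)/(5*exp(4*s) + 20*exp(3*s) + 30*exp(2*s) + 20*exp(s) + 5)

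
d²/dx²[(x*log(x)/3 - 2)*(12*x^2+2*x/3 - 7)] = (216*x^2*log(x) + 180*x^2 + 4*x*log(x) - 426*x - 21)/(9*x)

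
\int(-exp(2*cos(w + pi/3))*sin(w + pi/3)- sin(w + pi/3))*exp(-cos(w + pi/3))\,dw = 2*sinh(cos(w + pi/3)) + C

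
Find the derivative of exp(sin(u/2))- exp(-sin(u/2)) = (exp(sin(u/2)) + exp(-sin(u/2)))*cos(u/2)/2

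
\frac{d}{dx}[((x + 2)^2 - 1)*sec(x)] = (x^2*sin(x)/cos(x) + 4*x*sin(x)/cos(x) + 2*x + 3*sin(x)/cos(x) + 4)/cos(x)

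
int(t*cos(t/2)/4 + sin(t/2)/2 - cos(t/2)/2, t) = (t/2 - 1)*sin(t/2) + C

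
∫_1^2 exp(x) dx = -E + exp(2)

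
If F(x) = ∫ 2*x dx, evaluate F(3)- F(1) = 8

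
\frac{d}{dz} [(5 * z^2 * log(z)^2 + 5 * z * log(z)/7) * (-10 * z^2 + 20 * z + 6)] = -200*z^3*log(z)^2 - 100*z^3*log(z) + 300*z^2*log(z)^2 + 1250*z^2*log(z)/7 - 50*z^2/7 + 60*z*log(z)^2 + 620*z*log(z)/7 + 100*z/7 + 30*log(z)/7 + 30/7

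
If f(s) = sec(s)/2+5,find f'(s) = tan(s)*sec(s)/2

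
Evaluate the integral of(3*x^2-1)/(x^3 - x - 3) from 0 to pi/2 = -log(3) + log(-pi^3/8 + pi/2 + 3)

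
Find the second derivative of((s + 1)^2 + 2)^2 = 12*s^2 + 24*s + 20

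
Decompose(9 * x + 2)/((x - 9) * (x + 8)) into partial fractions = 70/(17*(x + 8)) + 83/(17*(x - 9))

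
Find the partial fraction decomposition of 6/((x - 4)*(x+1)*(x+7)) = 1/(11*(x + 7)) - 1/(5*(x + 1)) + 6/(55*(x - 4))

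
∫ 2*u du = u^2 + C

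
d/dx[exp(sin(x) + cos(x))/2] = sqrt(2)*exp(sin(x))*exp(cos(x))*cos(x + pi/4)/2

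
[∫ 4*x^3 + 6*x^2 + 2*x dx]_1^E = -4 + (E + exp(2))^2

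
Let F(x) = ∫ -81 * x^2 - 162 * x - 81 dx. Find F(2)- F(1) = -513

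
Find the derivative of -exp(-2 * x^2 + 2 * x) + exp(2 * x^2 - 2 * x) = 4*x*exp(-2*x^2 + 2*x) + 4*x*exp(2*x^2 - 2*x) - 2*exp(-2*x^2 + 2*x) - 2*exp(2*x^2 - 2*x)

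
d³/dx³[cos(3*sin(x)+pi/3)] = 3*(9*sin(x)*cos(3*sin(x) + pi/3) + 9*sin(3*sin(x) + pi/3)*cos(x)^2 + sin(3*sin(x) + pi/3))*cos(x)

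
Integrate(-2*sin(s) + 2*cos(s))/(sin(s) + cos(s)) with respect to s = 2*log(sin(s + pi/4)) + C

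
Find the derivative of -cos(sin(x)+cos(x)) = sqrt(2)*sin(sqrt(2)*sin(x + pi/4))*cos(x + pi/4)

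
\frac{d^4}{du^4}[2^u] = 2^u*log(2)^4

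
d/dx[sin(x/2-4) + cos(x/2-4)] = sqrt(2)*cos(x/2 - 4 + pi/4)/2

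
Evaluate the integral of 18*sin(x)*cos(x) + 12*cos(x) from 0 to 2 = -4 + (2 + 3*sin(2))^2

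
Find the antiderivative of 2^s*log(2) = 2^s + C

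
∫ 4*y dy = 2*y^2 + C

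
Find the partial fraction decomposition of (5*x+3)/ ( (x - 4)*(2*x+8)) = 17/(16*(x + 4)) + 23/(16*(x - 4))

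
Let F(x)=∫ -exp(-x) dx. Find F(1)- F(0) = -1 + exp(-1)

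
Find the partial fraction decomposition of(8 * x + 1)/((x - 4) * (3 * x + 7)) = 53/(19*(3*x + 7)) + 33/(19*(x - 4))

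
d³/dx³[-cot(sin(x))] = (6*(-1 + sin(sin(x))^(-2))^2*cos(x)^2 + 6*sin(x)*cos(sin(x))/sin(sin(x))^3 - 6*cos(x)^2 + 8*cos(x)^2/sin(sin(x))^2 - 1/sin(sin(x))^2)*cos(x)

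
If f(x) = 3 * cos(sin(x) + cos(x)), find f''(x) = 6*sin(x)*cos(x)*cos(sqrt(2)*sin(x + pi/4)) + 3*sqrt(2)*sin(sqrt(2)*sin(x + pi/4))*sin(x + pi/4) - 3*cos(sqrt(2)*sin(x + pi/4))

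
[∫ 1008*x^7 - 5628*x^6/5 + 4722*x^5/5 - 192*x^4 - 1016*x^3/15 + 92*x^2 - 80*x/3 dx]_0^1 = 423/5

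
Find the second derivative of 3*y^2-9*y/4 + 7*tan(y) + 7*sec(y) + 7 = 14*sin(y)/cos(y)^3 + 6 - 7/cos(y) + 14/cos(y)^3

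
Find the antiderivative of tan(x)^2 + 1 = tan(x) + C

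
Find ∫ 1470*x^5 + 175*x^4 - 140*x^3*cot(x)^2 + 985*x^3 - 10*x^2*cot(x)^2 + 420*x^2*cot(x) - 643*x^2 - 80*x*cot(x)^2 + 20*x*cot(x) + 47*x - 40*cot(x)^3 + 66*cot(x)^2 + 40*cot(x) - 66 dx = -21*x^3 - 3*x^2/2 - 12*x + 5*(14*x^3 + x^2 + 8*x + 4*cot(x) - 6)^2/4 - 6*cot(x) + C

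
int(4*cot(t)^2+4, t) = -4/tan(t) + C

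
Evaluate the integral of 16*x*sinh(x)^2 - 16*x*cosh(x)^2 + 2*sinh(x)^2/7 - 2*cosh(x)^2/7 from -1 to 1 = -4/7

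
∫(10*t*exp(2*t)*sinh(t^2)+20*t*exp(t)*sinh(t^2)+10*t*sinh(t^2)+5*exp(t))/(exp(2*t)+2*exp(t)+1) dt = ((exp(t) + 1)*(5*cosh(t^2) + 7) + 5*exp(t))/(exp(t) + 1) + C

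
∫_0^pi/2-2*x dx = -pi^2/4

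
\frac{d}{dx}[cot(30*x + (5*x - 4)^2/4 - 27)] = -5*(5*x/2 + 4)/sin(25*x^2/4 + 20*x - 23)^2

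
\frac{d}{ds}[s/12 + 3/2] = 1/12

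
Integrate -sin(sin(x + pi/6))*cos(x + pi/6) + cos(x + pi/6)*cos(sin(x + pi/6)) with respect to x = sqrt(2)*sin(sin(x + pi/6) + pi/4) + C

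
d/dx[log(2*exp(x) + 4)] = exp(x)/(exp(x) + 2)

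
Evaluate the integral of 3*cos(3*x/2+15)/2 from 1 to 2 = sin(18) - sin(33/2)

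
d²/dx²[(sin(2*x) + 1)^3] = -12*sin(2*x)^3 - 24*sin(2*x)^2 + 24*sin(2*x)*cos(2*x)^2 - 12*sin(2*x) + 24*cos(2*x)^2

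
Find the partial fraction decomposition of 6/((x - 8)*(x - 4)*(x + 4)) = 1/(16*(x + 4)) - 3/(16*(x - 4)) + 1/(8*(x - 8))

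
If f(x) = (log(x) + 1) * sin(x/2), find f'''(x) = (-x^3*log(x)*cos(x/2) - x^3*cos(x/2) - 6*x^2*sin(x/2) - 12*x*cos(x/2) + 16*sin(x/2))/(8*x^3)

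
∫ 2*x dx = x^2 + C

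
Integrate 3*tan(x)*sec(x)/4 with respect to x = 3*sec(x)/4 + C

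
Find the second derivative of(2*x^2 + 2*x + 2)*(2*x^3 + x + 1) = 80*x^3 + 48*x^2 + 36*x + 8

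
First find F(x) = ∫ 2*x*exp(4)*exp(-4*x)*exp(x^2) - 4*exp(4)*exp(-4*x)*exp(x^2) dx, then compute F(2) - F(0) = 1 - exp(4)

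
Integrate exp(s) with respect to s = exp(s) + C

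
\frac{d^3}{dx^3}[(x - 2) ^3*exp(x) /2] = x^3*exp(x)/2 + 3*x^2*exp(x)/2 - 3*x*exp(x) - exp(x)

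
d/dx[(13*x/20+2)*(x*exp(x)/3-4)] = 13*x^2*exp(x)/60 + 11*x*exp(x)/10 + 2*exp(x)/3 - 13/5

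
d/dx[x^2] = 2*x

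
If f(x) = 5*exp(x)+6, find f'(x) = 5*exp(x)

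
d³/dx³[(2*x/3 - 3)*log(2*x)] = (-2*x - 18)/(3*x^3)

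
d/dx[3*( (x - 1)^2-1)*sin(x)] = 3*x^2*cos(x) + 6*x*sin(x) - 6*x*cos(x) - 6*sin(x)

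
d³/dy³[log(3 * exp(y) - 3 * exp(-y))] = (8*exp(4*y) + 8*exp(2*y))/(exp(6*y) - 3*exp(4*y) + 3*exp(2*y) - 1)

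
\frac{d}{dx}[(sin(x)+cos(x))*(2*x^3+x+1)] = -2*x^3*sin(x) + 2*x^3*cos(x) + 6*x^2*sin(x) + 6*x^2*cos(x) - x*sin(x) + x*cos(x) + 2*cos(x)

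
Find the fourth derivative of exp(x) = exp(x)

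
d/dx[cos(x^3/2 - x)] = (1 - 3*x^2/2)*sin(x*(x^2/2 - 1))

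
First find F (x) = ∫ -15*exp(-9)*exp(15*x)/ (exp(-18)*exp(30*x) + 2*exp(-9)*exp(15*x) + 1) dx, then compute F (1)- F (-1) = -exp(24)/(1 + exp(24)) + exp(-6)/(exp(-6) + 1)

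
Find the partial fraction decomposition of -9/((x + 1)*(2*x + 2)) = -9/(2*(x + 1)^2)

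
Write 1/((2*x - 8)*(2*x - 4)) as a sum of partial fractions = -1/(8*(x - 2)) + 1/(8*(x - 4))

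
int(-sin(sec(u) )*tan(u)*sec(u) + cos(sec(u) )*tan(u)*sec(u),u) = sqrt(2)*sin(pi/4 + 1/cos(u)) + C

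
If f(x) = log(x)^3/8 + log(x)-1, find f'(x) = (3*log(x)^2 + 8)/(8*x)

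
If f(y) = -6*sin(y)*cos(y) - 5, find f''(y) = 12*sin(2*y)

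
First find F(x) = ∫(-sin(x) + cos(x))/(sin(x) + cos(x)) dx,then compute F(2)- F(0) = log(sin(pi/4 + 2)) + log(2)/2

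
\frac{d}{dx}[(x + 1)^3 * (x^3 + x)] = 6*x^5 + 15*x^4 + 16*x^3 + 12*x^2 + 6*x + 1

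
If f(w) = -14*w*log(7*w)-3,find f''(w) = -14/w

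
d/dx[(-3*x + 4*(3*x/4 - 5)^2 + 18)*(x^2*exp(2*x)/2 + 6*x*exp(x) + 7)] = 9*x^4*exp(2*x)/4 - 57*x^3*exp(2*x)/2 + 27*x^3*exp(x)/2 + 137*x^2*exp(2*x)/2 - 315*x^2*exp(x)/2 + 118*x*exp(2*x) + 312*x*exp(x) + 63*x/2 + 708*exp(x) - 231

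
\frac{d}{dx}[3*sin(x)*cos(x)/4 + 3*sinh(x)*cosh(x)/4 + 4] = 3*cos(2*x)/4 + 3*cosh(2*x)/4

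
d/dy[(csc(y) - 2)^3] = -3*(2*sin(y) - 1)^2*cos(y)/sin(y)^4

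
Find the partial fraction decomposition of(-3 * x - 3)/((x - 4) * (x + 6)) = -3/(2*(x + 6)) - 3/(2*(x - 4))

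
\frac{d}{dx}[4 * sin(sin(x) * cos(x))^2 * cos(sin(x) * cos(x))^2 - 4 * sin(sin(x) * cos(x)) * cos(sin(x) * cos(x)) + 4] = -sin(2*(x - sin(2*x))) + sin(2*(x + sin(2*x))) - 2*cos(2*x - sin(2*x)) - 2*cos(2*x + sin(2*x))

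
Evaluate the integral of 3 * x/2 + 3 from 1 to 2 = 21/4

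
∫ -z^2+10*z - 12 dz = -z^3/3 + 5*z^2 - 12*z + C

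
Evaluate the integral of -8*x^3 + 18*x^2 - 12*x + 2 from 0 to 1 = 0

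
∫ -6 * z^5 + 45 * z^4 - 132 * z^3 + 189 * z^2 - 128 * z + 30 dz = -z^6 + 9*z^5 - 33*z^4 + 63*z^3 - 64*z^2 + 30*z + C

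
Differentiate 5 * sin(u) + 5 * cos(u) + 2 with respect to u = -5*sin(u) + 5*cos(u)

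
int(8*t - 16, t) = 4*t^2 - 16*t + C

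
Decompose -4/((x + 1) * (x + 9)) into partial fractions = 1/(2*(x + 9)) - 1/(2*(x + 1))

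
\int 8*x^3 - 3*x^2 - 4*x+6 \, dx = 2*x^4 - x^3 - 2*x^2 + 6*x + C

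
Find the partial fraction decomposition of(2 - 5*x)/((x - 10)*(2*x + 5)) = -29/(25*(2*x + 5)) - 48/(25*(x - 10))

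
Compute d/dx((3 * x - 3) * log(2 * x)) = (3*x*log(x) + 3*x*log(2) + 3*x - 3)/x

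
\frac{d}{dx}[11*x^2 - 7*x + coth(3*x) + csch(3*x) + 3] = 22*x - 7 - 3*cosh(3*x)/sinh(3*x)^2 - 3/sinh(3*x)^2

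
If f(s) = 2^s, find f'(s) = 2^s*log(2)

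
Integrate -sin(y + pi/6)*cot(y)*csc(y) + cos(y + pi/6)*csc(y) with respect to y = 1/(2*tan(y)) + C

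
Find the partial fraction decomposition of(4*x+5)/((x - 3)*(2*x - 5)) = -30/(2*x - 5) + 17/(x - 3)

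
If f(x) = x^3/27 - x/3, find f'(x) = x^2/9 - 1/3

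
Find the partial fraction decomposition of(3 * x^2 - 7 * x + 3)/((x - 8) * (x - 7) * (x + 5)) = 113/(156*(x + 5)) - 101/(12*(x - 7)) + 139/(13*(x - 8))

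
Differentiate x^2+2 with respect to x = 2*x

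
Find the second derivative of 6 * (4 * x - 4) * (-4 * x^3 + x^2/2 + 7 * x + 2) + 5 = -1152*x^2 + 648*x + 312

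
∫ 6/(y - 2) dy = 6*log(y - 2) + C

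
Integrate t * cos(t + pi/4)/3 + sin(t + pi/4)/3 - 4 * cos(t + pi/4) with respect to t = (t/3 - 4)*sin(t + pi/4) + C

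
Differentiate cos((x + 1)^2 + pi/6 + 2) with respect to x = -2*(x + 1)*sin(x^2 + 2*x + pi/6 + 3)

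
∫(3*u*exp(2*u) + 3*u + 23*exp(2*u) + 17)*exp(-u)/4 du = (3*u + 20)*sinh(u)/2 + C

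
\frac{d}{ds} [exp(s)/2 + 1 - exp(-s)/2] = (exp(2*s) + 1)*exp(-s)/2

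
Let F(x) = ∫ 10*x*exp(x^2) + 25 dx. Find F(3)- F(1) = -5*E + 50 + 5*exp(9)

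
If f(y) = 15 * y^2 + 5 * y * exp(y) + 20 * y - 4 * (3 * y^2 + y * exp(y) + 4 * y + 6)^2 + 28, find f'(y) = -24*y^3*exp(y) - 144*y^3 - 8*y^2*exp(2*y) - 104*y^2*exp(y) - 288*y^2 - 8*y*exp(2*y) - 107*y*exp(y) - 386*y - 43*exp(y) - 172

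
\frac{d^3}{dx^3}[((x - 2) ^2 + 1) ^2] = 24*x - 48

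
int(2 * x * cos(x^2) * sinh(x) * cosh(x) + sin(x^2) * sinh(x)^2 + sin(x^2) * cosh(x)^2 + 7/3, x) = 7*x/3 + sin(x^2)*sinh(2*x)/2 + C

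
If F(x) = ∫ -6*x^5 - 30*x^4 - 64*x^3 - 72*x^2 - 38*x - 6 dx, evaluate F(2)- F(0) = -792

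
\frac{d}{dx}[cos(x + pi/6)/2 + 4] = -sin(x + pi/6)/2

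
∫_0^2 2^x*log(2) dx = 3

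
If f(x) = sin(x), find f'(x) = cos(x)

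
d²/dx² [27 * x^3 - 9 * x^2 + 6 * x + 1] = 162*x - 18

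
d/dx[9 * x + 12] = 9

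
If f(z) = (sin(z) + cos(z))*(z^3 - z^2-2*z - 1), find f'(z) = sqrt(2)*z^3*cos(z + pi/4) + 4*z^2*sin(z) + 2*z^2*cos(z) - 4*z*cos(z) - sin(z) - 3*cos(z)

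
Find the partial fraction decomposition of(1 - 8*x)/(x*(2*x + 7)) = -58/(7*(2*x + 7)) + 1/(7*x)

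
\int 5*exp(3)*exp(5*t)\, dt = exp(5*t + 3) + C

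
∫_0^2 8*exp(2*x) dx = -4 + 4*exp(4)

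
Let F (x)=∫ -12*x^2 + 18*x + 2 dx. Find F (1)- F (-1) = -4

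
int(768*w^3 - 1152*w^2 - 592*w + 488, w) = 192*w^4 - 384*w^3 - 296*w^2 + 488*w + C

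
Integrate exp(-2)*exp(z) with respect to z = exp(z - 2) + C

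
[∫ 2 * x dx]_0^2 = 4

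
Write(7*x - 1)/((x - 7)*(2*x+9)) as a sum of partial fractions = 65/(23*(2*x + 9)) + 48/(23*(x - 7))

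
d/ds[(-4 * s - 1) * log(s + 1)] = (-4*s*log(s + 1) - 4*s - 4*log(s + 1) - 1)/(s + 1)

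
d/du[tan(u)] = cos(u)^(-2)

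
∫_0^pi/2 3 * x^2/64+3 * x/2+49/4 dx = -64 + pi/8 + (pi/8 + 4)^3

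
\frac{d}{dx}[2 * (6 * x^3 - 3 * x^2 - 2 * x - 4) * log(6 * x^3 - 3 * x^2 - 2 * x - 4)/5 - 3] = 36*x^2*log(6*x^3 - 3*x^2 - 2*x - 4)/5 + 36*x^2/5 - 12*x*log(6*x^3 - 3*x^2 - 2*x - 4)/5 - 12*x/5 - 4*log(6*x^3 - 3*x^2 - 2*x - 4)/5 - 4/5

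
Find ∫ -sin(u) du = cos(u) + C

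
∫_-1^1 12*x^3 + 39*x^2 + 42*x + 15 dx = 56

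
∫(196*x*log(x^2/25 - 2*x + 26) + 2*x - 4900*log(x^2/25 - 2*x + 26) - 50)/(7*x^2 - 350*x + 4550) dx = (49*log((x - 25)^2/25 + 1) + 1)*log((x - 25)^2/25 + 1)/7 + C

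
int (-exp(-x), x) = exp(-x) + C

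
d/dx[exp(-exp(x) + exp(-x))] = (-exp(2*x) - 1)*exp(-x - exp(x) + exp(-x))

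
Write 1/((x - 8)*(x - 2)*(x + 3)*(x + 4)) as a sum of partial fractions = -1/(72*(x + 4)) + 1/(55*(x + 3)) - 1/(180*(x - 2)) + 1/(792*(x - 8))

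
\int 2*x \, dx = x^2 + C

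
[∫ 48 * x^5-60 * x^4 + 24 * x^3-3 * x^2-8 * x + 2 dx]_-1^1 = -22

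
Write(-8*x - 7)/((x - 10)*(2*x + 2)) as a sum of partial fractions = -1/(22*(x + 1)) - 87/(22*(x - 10))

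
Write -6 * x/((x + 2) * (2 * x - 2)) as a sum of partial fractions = -2/(x + 2) - 1/(x - 1)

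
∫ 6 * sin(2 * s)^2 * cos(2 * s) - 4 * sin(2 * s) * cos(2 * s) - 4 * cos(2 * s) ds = -(sin(2*s) + cos(4*s)/2 + 3/2)*sin(2*s) + C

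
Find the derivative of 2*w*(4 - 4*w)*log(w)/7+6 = -16*w*log(w)/7 - 8*w/7 + 8*log(w)/7 + 8/7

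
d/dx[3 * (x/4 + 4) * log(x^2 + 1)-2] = (3*x^2*log(x^2 + 1) + 6*x^2 + 96*x + 3*log(x^2 + 1))/(4*x^2 + 4)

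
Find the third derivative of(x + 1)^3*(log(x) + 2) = (6*x^3*log(x) + 23*x^3 + 6*x^2 - 3*x + 2)/x^3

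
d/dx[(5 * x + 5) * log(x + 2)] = (5*x*log(x + 2) + 5*x + 10*log(x + 2) + 5)/(x + 2)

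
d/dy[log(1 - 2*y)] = 2/(2*y - 1)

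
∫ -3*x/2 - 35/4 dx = -3*x^2/4 - 35*x/4 + C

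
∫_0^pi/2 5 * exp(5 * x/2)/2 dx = -1 + exp(5*pi/4)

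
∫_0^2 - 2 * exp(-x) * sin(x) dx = -1 + (cos(2) + sin(2))*exp(-2)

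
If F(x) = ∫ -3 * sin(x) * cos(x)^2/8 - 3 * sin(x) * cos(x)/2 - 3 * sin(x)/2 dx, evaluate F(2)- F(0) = -27/8 + (cos(2)/2 + 1)^3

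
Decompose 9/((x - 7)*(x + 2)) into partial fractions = -1/(x + 2) + 1/(x - 7)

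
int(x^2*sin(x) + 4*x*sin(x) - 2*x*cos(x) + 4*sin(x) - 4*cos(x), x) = -(x + 2)^2*cos(x) + C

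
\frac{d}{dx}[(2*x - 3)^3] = 24*x^2 - 72*x + 54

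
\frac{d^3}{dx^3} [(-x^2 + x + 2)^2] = 24*x - 12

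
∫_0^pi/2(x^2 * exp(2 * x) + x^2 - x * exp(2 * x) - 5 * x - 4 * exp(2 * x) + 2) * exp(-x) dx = (-exp(-pi/2) + exp(pi/2))*(-3*pi/2 - 1 + pi^2/4)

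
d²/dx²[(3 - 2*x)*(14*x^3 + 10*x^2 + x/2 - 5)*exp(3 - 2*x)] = (-112*x^4 + 536*x^3 - 484*x^2 - 54*x - 48)*exp(3 - 2*x)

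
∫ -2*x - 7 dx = -x^2 - 7*x + C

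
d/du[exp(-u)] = -exp(-u)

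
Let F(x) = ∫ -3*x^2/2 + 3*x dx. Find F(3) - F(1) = -1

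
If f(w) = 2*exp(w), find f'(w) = 2*exp(w)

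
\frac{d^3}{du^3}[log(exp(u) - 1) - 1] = (exp(2*u) + exp(u))/(exp(3*u) - 3*exp(2*u) + 3*exp(u) - 1)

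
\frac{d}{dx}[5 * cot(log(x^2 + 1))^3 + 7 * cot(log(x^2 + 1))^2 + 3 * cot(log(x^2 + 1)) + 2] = -8*x*(7*sin(2*log(x^2 + 1)) + 6*cos(2*log(x^2 + 1)) + 9)/((1 - cos(2*log(x^2 + 1)))^2*(x^2 + 1))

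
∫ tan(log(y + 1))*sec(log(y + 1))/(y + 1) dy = sec(log(y + 1)) + C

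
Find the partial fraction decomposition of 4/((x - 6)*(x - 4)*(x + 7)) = 4/(143*(x + 7)) - 2/(11*(x - 4)) + 2/(13*(x - 6))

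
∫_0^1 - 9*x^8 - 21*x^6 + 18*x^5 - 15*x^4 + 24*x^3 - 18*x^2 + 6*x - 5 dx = -6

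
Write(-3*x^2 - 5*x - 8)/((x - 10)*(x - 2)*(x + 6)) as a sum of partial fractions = -43/(64*(x + 6)) + 15/(32*(x - 2)) - 179/(64*(x - 10))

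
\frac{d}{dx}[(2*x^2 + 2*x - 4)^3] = 48*x^5 + 120*x^4 - 96*x^3 - 264*x^2 + 96*x + 96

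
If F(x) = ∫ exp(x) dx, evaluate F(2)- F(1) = -E + exp(2)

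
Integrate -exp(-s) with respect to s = exp(-s) + C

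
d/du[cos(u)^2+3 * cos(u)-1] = -(2*cos(u) + 3)*sin(u)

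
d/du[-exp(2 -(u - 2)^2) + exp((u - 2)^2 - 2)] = (2*u*exp(2*u^2 - 8*u + 4) + 2*u - 4*exp(2*u^2 - 8*u + 4) - 4)*exp(-u^2 + 4*u - 2)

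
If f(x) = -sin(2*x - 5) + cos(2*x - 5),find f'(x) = -2*sin(2*x - 5) - 2*cos(2*x - 5)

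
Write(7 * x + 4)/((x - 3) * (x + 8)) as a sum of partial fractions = 52/(11*(x + 8)) + 25/(11*(x - 3))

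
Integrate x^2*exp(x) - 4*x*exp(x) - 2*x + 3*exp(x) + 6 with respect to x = (x - 3)^2*(exp(x) - 1) + C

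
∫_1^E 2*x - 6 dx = -4 + (-3 + E)^2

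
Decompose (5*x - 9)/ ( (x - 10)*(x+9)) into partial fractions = 54/(19*(x + 9)) + 41/(19*(x - 10))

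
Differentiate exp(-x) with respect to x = -exp(-x)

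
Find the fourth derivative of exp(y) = exp(y)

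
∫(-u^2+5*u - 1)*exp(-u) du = (u^2 - 3*u - 2)*exp(-u) + C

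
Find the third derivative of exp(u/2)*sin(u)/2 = -(11*sin(u) + 2*cos(u))*exp(u/2)/16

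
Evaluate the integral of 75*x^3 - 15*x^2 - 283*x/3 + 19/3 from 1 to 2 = 1333/12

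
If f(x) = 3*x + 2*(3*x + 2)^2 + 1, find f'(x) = 36*x + 27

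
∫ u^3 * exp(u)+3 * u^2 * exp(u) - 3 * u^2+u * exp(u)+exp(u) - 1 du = u*(u^2 + 1)*(exp(u) - 1) + C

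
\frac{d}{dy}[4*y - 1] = 4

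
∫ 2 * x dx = x^2 + C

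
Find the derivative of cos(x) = -sin(x)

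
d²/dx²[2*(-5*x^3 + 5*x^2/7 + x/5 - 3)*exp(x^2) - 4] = -40*x^5*exp(x^2) + 40*x^4*exp(x^2)/7 - 692*x^3*exp(x^2)/5 - 68*x^2*exp(x^2)/7 - 288*x*exp(x^2)/5 - 64*exp(x^2)/7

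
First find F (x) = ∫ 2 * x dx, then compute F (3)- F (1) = 8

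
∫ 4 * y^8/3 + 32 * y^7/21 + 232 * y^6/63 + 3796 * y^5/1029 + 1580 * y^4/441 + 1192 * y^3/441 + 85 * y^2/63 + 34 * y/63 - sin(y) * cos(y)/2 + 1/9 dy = 4*y^9/27 + 4*y^8/21 + 232*y^7/441 + 1898*y^6/3087 + 316*y^5/441 + 298*y^4/441 + 85*y^3/189 + 17*y^2/63 + y/9 + cos(y)^2/4 + C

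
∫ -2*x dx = -x^2 + C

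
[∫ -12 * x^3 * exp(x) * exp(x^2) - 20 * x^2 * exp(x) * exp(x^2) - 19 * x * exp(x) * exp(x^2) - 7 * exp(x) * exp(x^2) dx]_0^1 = -13*exp(2)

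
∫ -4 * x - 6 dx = -2*x^2 - 6*x + C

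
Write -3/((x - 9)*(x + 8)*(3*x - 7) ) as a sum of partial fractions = 27/(620*(3*x - 7)) - 3/(527*(x + 8)) - 3/(340*(x - 9))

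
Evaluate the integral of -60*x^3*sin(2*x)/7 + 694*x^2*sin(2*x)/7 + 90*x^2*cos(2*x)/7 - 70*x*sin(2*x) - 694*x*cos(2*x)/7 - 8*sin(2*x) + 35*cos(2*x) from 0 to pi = (1 + 10*pi)*(-5*pi + 4 + 3*pi^2/7) - 4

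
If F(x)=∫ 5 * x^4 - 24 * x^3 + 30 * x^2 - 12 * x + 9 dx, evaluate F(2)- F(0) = 10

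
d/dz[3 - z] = -1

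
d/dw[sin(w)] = cos(w)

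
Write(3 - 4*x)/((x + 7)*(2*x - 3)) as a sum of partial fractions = -6/(17*(2*x - 3)) - 31/(17*(x + 7))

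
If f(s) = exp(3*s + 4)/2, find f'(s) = 3*exp(3*s + 4)/2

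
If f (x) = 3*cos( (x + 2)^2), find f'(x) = -6*(x + 2)*sin(x^2 + 4*x + 4)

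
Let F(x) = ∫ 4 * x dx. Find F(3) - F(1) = 16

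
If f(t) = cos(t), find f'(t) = -sin(t)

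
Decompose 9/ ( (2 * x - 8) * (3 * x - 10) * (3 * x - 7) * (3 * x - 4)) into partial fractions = -3/(32*(3*x - 4)) + 3/(10*(3*x - 7)) - 3/(8*(3*x - 10)) + 9/(160*(x - 4))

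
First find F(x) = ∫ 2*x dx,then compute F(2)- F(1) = 3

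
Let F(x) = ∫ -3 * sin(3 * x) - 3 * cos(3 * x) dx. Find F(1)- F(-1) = -2*sin(3)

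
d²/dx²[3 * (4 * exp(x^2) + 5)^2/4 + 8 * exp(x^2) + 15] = 192*x^2*exp(2*x^2) + 152*x^2*exp(x^2) + 48*exp(2*x^2) + 76*exp(x^2)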